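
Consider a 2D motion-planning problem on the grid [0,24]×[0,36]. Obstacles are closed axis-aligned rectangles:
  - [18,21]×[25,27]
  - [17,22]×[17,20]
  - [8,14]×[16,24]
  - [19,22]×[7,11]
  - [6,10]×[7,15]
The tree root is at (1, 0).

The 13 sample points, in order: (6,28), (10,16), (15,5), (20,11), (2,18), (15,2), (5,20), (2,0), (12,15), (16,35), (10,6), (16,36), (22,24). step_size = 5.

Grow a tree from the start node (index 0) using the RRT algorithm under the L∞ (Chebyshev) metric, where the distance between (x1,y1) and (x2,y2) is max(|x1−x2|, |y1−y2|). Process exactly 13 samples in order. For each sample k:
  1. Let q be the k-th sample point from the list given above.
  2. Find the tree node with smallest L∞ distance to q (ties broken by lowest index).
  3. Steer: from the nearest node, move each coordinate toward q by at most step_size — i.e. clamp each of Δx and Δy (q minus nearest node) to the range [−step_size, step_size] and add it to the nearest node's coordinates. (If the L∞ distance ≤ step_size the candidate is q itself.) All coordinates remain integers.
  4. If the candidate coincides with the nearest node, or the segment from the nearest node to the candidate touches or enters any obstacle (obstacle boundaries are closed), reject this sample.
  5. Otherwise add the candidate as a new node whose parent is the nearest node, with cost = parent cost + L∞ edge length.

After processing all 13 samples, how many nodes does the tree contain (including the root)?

Node count: 10

1. q=(6,28) nearest=0 d=28 new=(6,5) → add node 1 parent=0 cost=5
2. q=(10,16) nearest=1 d=11 new=(10,10) → blocked by [6,10]×[7,15], reject
3. q=(15,5) nearest=1 d=9 new=(11,5) → add node 2 parent=1 cost=10
4. q=(20,11) nearest=2 d=9 new=(16,10) → add node 3 parent=2 cost=15
5. q=(2,18) nearest=1 d=13 new=(2,10) → add node 4 parent=1 cost=10
6. q=(15,2) nearest=2 d=4 new=(15,2) → add node 5 parent=2 cost=14
7. q=(5,20) nearest=4 d=10 new=(5,15) → add node 6 parent=4 cost=15
8. q=(2,0) nearest=0 d=1 new=(2,0) → add node 7 parent=0 cost=1
9. q=(12,15) nearest=3 d=5 new=(12,15) → add node 8 parent=3 cost=20
10. q=(16,35) nearest=6 d=20 new=(10,20) → blocked by [8,14]×[16,24], reject
11. q=(10,6) nearest=2 d=1 new=(10,6) → add node 9 parent=2 cost=11
12. q=(16,36) nearest=6 d=21 new=(10,20) → blocked by [8,14]×[16,24], reject
13. q=(22,24) nearest=8 d=10 new=(17,20) → blocked by [17,22]×[17,20], reject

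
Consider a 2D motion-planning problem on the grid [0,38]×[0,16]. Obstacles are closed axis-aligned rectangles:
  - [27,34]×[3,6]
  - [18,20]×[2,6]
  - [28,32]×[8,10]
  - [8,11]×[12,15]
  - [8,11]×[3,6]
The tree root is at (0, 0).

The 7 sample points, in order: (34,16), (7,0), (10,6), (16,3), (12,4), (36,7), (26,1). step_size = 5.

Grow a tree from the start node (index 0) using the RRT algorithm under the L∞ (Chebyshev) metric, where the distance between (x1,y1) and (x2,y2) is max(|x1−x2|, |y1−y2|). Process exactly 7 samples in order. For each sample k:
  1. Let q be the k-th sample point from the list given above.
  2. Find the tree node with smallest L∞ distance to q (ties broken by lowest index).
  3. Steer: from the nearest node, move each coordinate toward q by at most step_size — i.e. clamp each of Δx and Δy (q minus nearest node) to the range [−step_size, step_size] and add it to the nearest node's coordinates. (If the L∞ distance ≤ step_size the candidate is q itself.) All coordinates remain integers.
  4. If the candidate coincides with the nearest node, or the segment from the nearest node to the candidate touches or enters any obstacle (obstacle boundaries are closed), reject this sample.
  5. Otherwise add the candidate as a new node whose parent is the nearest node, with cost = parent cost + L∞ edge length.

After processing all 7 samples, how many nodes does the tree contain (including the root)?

Node count: 6

1. q=(34,16) nearest=0 d=34 new=(5,5) → add node 1 parent=0 cost=5
2. q=(7,0) nearest=1 d=5 new=(7,0) → add node 2 parent=1 cost=10
3. q=(10,6) nearest=1 d=5 new=(10,6) → blocked by [8,11]×[3,6], reject
4. q=(16,3) nearest=2 d=9 new=(12,3) → add node 3 parent=2 cost=15
5. q=(12,4) nearest=3 d=1 new=(12,4) → add node 4 parent=3 cost=16
6. q=(36,7) nearest=3 d=24 new=(17,7) → add node 5 parent=3 cost=20
7. q=(26,1) nearest=5 d=9 new=(22,2) → blocked by [18,20]×[2,6], reject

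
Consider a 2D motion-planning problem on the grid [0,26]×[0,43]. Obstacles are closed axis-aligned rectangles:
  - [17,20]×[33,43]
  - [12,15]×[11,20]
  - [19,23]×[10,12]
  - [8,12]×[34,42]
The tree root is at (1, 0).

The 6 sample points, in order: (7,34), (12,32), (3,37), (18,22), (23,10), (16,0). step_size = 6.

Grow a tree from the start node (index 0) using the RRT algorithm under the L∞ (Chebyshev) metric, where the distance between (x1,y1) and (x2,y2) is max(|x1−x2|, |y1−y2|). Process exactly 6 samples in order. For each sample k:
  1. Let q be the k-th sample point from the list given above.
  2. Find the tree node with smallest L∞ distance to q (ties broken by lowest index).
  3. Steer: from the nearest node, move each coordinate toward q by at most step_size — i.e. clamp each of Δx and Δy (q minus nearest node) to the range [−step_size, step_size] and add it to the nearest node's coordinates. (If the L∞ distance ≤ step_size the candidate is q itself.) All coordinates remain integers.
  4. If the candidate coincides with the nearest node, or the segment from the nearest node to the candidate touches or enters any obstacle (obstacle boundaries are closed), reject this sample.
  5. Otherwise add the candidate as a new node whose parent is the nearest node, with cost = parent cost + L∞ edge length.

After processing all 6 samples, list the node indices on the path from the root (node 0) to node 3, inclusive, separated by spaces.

Path: 0 1 2 3

1. q=(7,34) nearest=0 d=34 new=(7,6) → add node 1 parent=0 cost=6
2. q=(12,32) nearest=1 d=26 new=(12,12) → blocked by [12,15]×[11,20], reject
3. q=(3,37) nearest=1 d=31 new=(3,12) → add node 2 parent=1 cost=12
4. q=(18,22) nearest=2 d=15 new=(9,18) → add node 3 parent=2 cost=18
5. q=(23,10) nearest=3 d=14 new=(15,12) → blocked by [12,15]×[11,20], reject
6. q=(16,0) nearest=1 d=9 new=(13,0) → add node 4 parent=1 cost=12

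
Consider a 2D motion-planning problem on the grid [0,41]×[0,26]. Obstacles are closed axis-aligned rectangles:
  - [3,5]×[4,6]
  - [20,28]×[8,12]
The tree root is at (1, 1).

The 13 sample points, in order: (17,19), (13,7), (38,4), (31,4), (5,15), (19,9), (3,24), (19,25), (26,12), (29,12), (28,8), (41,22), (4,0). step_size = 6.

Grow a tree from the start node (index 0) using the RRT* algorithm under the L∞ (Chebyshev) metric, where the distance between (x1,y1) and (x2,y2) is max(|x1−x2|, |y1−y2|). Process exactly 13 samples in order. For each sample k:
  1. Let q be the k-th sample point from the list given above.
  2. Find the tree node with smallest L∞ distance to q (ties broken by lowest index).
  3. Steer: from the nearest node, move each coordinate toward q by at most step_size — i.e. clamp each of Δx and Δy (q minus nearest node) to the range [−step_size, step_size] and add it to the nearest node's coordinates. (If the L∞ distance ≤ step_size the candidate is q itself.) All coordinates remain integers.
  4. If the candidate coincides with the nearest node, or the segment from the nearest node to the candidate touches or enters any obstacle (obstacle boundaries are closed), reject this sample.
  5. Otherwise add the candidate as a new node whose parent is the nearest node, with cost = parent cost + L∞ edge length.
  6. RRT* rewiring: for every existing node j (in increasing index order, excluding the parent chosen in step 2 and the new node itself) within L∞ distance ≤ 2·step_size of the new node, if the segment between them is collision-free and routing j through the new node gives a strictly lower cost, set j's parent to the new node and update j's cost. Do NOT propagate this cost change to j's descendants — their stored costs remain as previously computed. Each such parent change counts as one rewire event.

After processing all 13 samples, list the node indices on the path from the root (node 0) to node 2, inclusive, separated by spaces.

1. q=(17,19) nearest=0 d=18 new=(7,7) → blocked by [3,5]×[4,6], reject
2. q=(13,7) nearest=0 d=12 new=(7,7) → blocked by [3,5]×[4,6], reject
3. q=(38,4) nearest=0 d=37 new=(7,4) → add node 1 parent=0 cost=6
4. q=(31,4) nearest=1 d=24 new=(13,4) → add node 2 parent=1 cost=12
5. q=(5,15) nearest=1 d=11 new=(5,10) → add node 3 parent=1 cost=12
6. q=(19,9) nearest=2 d=6 new=(19,9) → add node 4 parent=2 cost=18
7. q=(3,24) nearest=3 d=14 new=(3,16) → add node 5 parent=3 cost=18
8. q=(19,25) nearest=3 d=15 new=(11,16) → add node 6 parent=3 cost=18
9. q=(26,12) nearest=4 d=7 new=(25,12) → blocked by [20,28]×[8,12], reject
10. q=(29,12) nearest=4 d=10 new=(25,12) → blocked by [20,28]×[8,12], reject
11. q=(28,8) nearest=4 d=9 new=(25,8) → blocked by [20,28]×[8,12], reject
12. q=(41,22) nearest=4 d=22 new=(25,15) → blocked by [20,28]×[8,12], reject
13. q=(4,0) nearest=0 d=3 new=(4,0) → add node 7 parent=0 cost=3

Path: 0 1 2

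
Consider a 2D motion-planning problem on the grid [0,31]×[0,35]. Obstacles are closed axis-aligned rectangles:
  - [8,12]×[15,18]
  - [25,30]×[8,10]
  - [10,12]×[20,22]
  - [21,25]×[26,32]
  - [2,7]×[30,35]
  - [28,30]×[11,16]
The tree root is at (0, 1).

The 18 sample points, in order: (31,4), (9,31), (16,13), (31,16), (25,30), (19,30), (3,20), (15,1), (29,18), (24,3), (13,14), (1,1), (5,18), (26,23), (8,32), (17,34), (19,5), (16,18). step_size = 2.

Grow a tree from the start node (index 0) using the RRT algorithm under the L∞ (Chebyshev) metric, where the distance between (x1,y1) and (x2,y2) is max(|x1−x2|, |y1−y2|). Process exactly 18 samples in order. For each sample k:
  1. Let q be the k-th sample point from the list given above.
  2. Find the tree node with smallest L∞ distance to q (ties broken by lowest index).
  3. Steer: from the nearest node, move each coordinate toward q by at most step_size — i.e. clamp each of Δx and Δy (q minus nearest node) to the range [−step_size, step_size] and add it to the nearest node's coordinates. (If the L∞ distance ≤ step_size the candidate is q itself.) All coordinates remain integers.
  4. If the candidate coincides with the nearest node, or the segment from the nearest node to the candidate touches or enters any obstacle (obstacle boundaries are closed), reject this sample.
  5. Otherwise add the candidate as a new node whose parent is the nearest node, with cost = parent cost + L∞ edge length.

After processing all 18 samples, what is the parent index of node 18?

1. q=(31,4) nearest=0 d=31 new=(2,3) → add node 1 parent=0 cost=2
2. q=(9,31) nearest=1 d=28 new=(4,5) → add node 2 parent=1 cost=4
3. q=(16,13) nearest=2 d=12 new=(6,7) → add node 3 parent=2 cost=6
4. q=(31,16) nearest=3 d=25 new=(8,9) → add node 4 parent=3 cost=8
5. q=(25,30) nearest=4 d=21 new=(10,11) → add node 5 parent=4 cost=10
6. q=(19,30) nearest=5 d=19 new=(12,13) → add node 6 parent=5 cost=12
7. q=(3,20) nearest=5 d=9 new=(8,13) → add node 7 parent=5 cost=12
8. q=(15,1) nearest=4 d=8 new=(10,7) → add node 8 parent=4 cost=10
9. q=(29,18) nearest=6 d=17 new=(14,15) → add node 9 parent=6 cost=14
10. q=(24,3) nearest=6 d=12 new=(14,11) → add node 10 parent=6 cost=14
11. q=(13,14) nearest=6 d=1 new=(13,14) → add node 11 parent=6 cost=13
12. q=(1,1) nearest=0 d=1 new=(1,1) → add node 12 parent=0 cost=1
13. q=(5,18) nearest=7 d=5 new=(6,15) → add node 13 parent=7 cost=14
14. q=(26,23) nearest=9 d=12 new=(16,17) → add node 14 parent=9 cost=16
15. q=(8,32) nearest=14 d=15 new=(14,19) → add node 15 parent=14 cost=18
16. q=(17,34) nearest=15 d=15 new=(16,21) → add node 16 parent=15 cost=20
17. q=(19,5) nearest=10 d=6 new=(16,9) → add node 17 parent=10 cost=16
18. q=(16,18) nearest=14 d=1 new=(16,18) → add node 18 parent=14 cost=17

Parent of node 18: 14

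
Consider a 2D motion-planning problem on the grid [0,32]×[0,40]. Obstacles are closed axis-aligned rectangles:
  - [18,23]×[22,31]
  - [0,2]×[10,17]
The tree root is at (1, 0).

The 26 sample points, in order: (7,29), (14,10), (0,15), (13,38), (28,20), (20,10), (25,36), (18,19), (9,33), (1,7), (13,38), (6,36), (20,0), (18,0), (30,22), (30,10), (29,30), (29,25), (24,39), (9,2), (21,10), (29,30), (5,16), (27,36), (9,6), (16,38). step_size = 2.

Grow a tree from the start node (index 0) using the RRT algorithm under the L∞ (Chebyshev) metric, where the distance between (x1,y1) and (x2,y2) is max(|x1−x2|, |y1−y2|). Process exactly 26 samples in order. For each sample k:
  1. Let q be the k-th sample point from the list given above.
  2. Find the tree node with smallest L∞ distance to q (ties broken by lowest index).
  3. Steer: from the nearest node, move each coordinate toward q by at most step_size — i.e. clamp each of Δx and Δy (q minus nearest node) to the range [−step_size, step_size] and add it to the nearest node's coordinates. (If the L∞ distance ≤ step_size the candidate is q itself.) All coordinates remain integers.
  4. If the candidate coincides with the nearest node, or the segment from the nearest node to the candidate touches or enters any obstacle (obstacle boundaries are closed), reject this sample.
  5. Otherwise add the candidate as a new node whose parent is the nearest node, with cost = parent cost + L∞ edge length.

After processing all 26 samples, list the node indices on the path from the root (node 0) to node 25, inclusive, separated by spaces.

1. q=(7,29) nearest=0 d=29 new=(3,2) → add node 1 parent=0 cost=2
2. q=(14,10) nearest=1 d=11 new=(5,4) → add node 2 parent=1 cost=4
3. q=(0,15) nearest=2 d=11 new=(3,6) → add node 3 parent=2 cost=6
4. q=(13,38) nearest=3 d=32 new=(5,8) → add node 4 parent=3 cost=8
5. q=(28,20) nearest=2 d=23 new=(7,6) → add node 5 parent=2 cost=6
6. q=(20,10) nearest=5 d=13 new=(9,8) → add node 6 parent=5 cost=8
7. q=(25,36) nearest=4 d=28 new=(7,10) → add node 7 parent=4 cost=10
8. q=(18,19) nearest=6 d=11 new=(11,10) → add node 8 parent=6 cost=10
9. q=(9,33) nearest=7 d=23 new=(9,12) → add node 9 parent=7 cost=12
10. q=(1,7) nearest=3 d=2 new=(1,7) → add node 10 parent=3 cost=8
11. q=(13,38) nearest=9 d=26 new=(11,14) → add node 11 parent=9 cost=14
12. q=(6,36) nearest=11 d=22 new=(9,16) → add node 12 parent=11 cost=16
13. q=(20,0) nearest=8 d=10 new=(13,8) → add node 13 parent=8 cost=12
14. q=(18,0) nearest=13 d=8 new=(15,6) → add node 14 parent=13 cost=14
15. q=(30,22) nearest=14 d=16 new=(17,8) → add node 15 parent=14 cost=16
16. q=(30,10) nearest=15 d=13 new=(19,10) → add node 16 parent=15 cost=18
17. q=(29,30) nearest=11 d=18 new=(13,16) → add node 17 parent=11 cost=16
18. q=(29,25) nearest=16 d=15 new=(21,12) → add node 18 parent=16 cost=20
19. q=(24,39) nearest=12 d=23 new=(11,18) → add node 19 parent=12 cost=18
20. q=(9,2) nearest=2 d=4 new=(7,2) → add node 20 parent=2 cost=6
21. q=(21,10) nearest=16 d=2 new=(21,10) → add node 21 parent=16 cost=20
22. q=(29,30) nearest=17 d=16 new=(15,18) → add node 22 parent=17 cost=18
23. q=(5,16) nearest=9 d=4 new=(7,14) → add node 23 parent=9 cost=14
24. q=(27,36) nearest=19 d=18 new=(13,20) → add node 24 parent=19 cost=20
25. q=(9,6) nearest=5 d=2 new=(9,6) → add node 25 parent=5 cost=8
26. q=(16,38) nearest=24 d=18 new=(15,22) → add node 26 parent=24 cost=22

Path: 0 1 2 5 25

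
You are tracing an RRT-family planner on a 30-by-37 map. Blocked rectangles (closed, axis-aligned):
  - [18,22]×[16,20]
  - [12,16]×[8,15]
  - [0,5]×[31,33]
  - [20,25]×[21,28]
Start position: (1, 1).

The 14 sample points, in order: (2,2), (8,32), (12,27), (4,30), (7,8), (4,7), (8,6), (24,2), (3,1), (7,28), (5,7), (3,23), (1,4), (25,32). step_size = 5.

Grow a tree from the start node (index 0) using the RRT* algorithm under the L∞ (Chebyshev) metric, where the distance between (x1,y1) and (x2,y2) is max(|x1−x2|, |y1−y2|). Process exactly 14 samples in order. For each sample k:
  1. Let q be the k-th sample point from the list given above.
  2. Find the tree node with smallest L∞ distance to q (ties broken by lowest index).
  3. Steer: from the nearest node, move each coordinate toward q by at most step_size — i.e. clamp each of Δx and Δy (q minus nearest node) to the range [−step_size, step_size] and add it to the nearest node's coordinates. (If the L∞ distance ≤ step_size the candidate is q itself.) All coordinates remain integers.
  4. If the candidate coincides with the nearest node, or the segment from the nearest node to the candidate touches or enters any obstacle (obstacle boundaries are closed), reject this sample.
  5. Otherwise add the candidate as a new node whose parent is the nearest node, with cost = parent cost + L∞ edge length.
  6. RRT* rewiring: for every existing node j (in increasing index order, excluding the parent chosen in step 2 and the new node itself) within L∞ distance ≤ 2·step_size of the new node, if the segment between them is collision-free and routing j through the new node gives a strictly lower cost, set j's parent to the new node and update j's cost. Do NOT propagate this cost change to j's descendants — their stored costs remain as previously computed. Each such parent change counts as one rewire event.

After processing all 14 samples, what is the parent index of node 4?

Parent of node 4: 2

1. q=(2,2) nearest=0 d=1 new=(2,2) → add node 1 parent=0 cost=1
2. q=(8,32) nearest=1 d=30 new=(7,7) → add node 2 parent=1 cost=6
3. q=(12,27) nearest=2 d=20 new=(12,12) → blocked by [12,16]×[8,15], reject
4. q=(4,30) nearest=2 d=23 new=(4,12) → add node 3 parent=2 cost=11
5. q=(7,8) nearest=2 d=1 new=(7,8) → add node 4 parent=2 cost=7
6. q=(4,7) nearest=2 d=3 new=(4,7) → add node 5 parent=2 cost=9
7. q=(8,6) nearest=2 d=1 new=(8,6) → add node 6 parent=2 cost=7
8. q=(24,2) nearest=6 d=16 new=(13,2) → add node 7 parent=6 cost=12
9. q=(3,1) nearest=1 d=1 new=(3,1) → add node 8 parent=1 cost=2; rewire 5→8 (8<9)
10. q=(7,28) nearest=3 d=16 new=(7,17) → add node 9 parent=3 cost=16
11. q=(5,7) nearest=5 d=1 new=(5,7) → add node 10 parent=5 cost=9
12. q=(3,23) nearest=9 d=6 new=(3,22) → add node 11 parent=9 cost=21
13. q=(1,4) nearest=1 d=2 new=(1,4) → add node 12 parent=1 cost=3; rewire 5→12 (6<8); rewire 10→12 (7<9)
14. q=(25,32) nearest=9 d=18 new=(12,22) → add node 13 parent=9 cost=21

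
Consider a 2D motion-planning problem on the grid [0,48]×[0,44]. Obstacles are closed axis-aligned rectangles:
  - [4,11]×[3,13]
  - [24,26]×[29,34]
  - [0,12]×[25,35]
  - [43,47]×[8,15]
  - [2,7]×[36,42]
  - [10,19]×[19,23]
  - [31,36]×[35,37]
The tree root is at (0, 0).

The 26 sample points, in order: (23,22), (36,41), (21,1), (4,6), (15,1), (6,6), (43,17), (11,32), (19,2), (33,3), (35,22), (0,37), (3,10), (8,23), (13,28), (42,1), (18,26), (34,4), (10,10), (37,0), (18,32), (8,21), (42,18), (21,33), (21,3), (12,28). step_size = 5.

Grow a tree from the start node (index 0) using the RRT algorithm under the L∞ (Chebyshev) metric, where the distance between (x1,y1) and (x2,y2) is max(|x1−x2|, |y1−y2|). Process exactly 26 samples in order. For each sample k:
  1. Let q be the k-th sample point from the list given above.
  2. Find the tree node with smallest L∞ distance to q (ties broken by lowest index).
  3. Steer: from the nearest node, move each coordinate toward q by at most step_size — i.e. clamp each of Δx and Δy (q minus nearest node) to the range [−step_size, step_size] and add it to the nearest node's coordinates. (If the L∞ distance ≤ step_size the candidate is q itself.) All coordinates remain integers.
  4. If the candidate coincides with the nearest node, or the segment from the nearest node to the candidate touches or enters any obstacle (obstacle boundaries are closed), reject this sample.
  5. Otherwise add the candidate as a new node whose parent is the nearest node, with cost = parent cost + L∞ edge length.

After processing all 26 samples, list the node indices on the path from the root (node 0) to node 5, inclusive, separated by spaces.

Path: 0 1 2 3 4 5

1. q=(23,22) nearest=0 d=23 new=(5,5) → blocked by [4,11]×[3,13], reject
2. q=(36,41) nearest=0 d=41 new=(5,5) → blocked by [4,11]×[3,13], reject
3. q=(21,1) nearest=0 d=21 new=(5,1) → add node 1 parent=0 cost=5
4. q=(4,6) nearest=1 d=5 new=(4,6) → blocked by [4,11]×[3,13], reject
5. q=(15,1) nearest=1 d=10 new=(10,1) → add node 2 parent=1 cost=10
6. q=(6,6) nearest=1 d=5 new=(6,6) → blocked by [4,11]×[3,13], reject
7. q=(43,17) nearest=2 d=33 new=(15,6) → add node 3 parent=2 cost=15
8. q=(11,32) nearest=3 d=26 new=(11,11) → blocked by [4,11]×[3,13], reject
9. q=(19,2) nearest=3 d=4 new=(19,2) → add node 4 parent=3 cost=19
10. q=(33,3) nearest=4 d=14 new=(24,3) → add node 5 parent=4 cost=24
11. q=(35,22) nearest=5 d=19 new=(29,8) → add node 6 parent=5 cost=29
12. q=(0,37) nearest=6 d=29 new=(24,13) → add node 7 parent=6 cost=34
13. q=(3,10) nearest=1 d=9 new=(3,6) → blocked by [4,11]×[3,13], reject
14. q=(8,23) nearest=7 d=16 new=(19,18) → add node 8 parent=7 cost=39
15. q=(13,28) nearest=8 d=10 new=(14,23) → blocked by [10,19]×[19,23], reject
16. q=(42,1) nearest=6 d=13 new=(34,3) → add node 9 parent=6 cost=34
17. q=(18,26) nearest=8 d=8 new=(18,23) → blocked by [10,19]×[19,23], reject
18. q=(34,4) nearest=9 d=1 new=(34,4) → add node 10 parent=9 cost=35
19. q=(10,10) nearest=3 d=5 new=(10,10) → blocked by [4,11]×[3,13], reject
20. q=(37,0) nearest=9 d=3 new=(37,0) → add node 11 parent=9 cost=37
21. q=(18,32) nearest=8 d=14 new=(18,23) → blocked by [10,19]×[19,23], reject
22. q=(8,21) nearest=8 d=11 new=(14,21) → blocked by [10,19]×[19,23], reject
23. q=(42,18) nearest=6 d=13 new=(34,13) → add node 12 parent=6 cost=34
24. q=(21,33) nearest=8 d=15 new=(21,23) → add node 13 parent=8 cost=44
25. q=(21,3) nearest=4 d=2 new=(21,3) → add node 14 parent=4 cost=21
26. q=(12,28) nearest=13 d=9 new=(16,28) → add node 15 parent=13 cost=49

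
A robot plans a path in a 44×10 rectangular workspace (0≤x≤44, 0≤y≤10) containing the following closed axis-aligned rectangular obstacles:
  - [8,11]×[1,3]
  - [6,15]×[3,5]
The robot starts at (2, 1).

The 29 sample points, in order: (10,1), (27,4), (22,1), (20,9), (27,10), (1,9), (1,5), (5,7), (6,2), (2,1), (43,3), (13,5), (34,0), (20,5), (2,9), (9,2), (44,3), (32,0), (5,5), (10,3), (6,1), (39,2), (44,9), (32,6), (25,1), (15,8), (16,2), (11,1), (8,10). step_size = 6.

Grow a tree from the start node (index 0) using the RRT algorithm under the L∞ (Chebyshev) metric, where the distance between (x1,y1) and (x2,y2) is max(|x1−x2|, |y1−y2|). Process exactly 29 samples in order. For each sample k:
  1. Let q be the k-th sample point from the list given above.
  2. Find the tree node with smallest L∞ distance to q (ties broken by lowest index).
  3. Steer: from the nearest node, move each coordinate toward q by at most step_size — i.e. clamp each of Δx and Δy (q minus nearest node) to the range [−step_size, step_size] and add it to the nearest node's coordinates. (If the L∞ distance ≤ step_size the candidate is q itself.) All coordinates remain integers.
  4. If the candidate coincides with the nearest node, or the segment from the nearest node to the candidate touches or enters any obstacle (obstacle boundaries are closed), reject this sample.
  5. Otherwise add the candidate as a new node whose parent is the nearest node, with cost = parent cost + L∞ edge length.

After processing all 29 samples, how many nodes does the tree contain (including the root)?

Node count: 9

1. q=(10,1) nearest=0 d=8 new=(8,1) → blocked by [8,11]×[1,3], reject
2. q=(27,4) nearest=0 d=25 new=(8,4) → blocked by [6,15]×[3,5], reject
3. q=(22,1) nearest=0 d=20 new=(8,1) → blocked by [8,11]×[1,3], reject
4. q=(20,9) nearest=0 d=18 new=(8,7) → blocked by [6,15]×[3,5], reject
5. q=(27,10) nearest=0 d=25 new=(8,7) → blocked by [6,15]×[3,5], reject
6. q=(1,9) nearest=0 d=8 new=(1,7) → add node 1 parent=0 cost=6
7. q=(1,5) nearest=1 d=2 new=(1,5) → add node 2 parent=1 cost=8
8. q=(5,7) nearest=1 d=4 new=(5,7) → add node 3 parent=1 cost=10
9. q=(6,2) nearest=0 d=4 new=(6,2) → add node 4 parent=0 cost=4
10. q=(2,1) nearest=0 d=0 → coincident, reject
11. q=(43,3) nearest=4 d=37 new=(12,3) → blocked by [8,11]×[1,3], reject
12. q=(13,5) nearest=4 d=7 new=(12,5) → blocked by [8,11]×[1,3], reject
13. q=(34,0) nearest=4 d=28 new=(12,0) → blocked by [8,11]×[1,3], reject
14. q=(20,5) nearest=4 d=14 new=(12,5) → blocked by [8,11]×[1,3], reject
15. q=(2,9) nearest=1 d=2 new=(2,9) → add node 5 parent=1 cost=8
16. q=(9,2) nearest=4 d=3 new=(9,2) → blocked by [8,11]×[1,3], reject
17. q=(44,3) nearest=4 d=38 new=(12,3) → blocked by [8,11]×[1,3], reject
18. q=(32,0) nearest=4 d=26 new=(12,0) → blocked by [8,11]×[1,3], reject
19. q=(5,5) nearest=3 d=2 new=(5,5) → add node 6 parent=3 cost=12
20. q=(10,3) nearest=4 d=4 new=(10,3) → blocked by [8,11]×[1,3], reject
21. q=(6,1) nearest=4 d=1 new=(6,1) → add node 7 parent=4 cost=5
22. q=(39,2) nearest=4 d=33 new=(12,2) → blocked by [8,11]×[1,3], reject
23. q=(44,9) nearest=4 d=38 new=(12,8) → blocked by [6,15]×[3,5], reject
24. q=(32,6) nearest=4 d=26 new=(12,6) → blocked by [6,15]×[3,5], reject
25. q=(25,1) nearest=4 d=19 new=(12,1) → blocked by [8,11]×[1,3], reject
26. q=(15,8) nearest=4 d=9 new=(12,8) → blocked by [6,15]×[3,5], reject
27. q=(16,2) nearest=4 d=10 new=(12,2) → blocked by [8,11]×[1,3], reject
28. q=(11,1) nearest=4 d=5 new=(11,1) → blocked by [8,11]×[1,3], reject
29. q=(8,10) nearest=3 d=3 new=(8,10) → add node 8 parent=3 cost=13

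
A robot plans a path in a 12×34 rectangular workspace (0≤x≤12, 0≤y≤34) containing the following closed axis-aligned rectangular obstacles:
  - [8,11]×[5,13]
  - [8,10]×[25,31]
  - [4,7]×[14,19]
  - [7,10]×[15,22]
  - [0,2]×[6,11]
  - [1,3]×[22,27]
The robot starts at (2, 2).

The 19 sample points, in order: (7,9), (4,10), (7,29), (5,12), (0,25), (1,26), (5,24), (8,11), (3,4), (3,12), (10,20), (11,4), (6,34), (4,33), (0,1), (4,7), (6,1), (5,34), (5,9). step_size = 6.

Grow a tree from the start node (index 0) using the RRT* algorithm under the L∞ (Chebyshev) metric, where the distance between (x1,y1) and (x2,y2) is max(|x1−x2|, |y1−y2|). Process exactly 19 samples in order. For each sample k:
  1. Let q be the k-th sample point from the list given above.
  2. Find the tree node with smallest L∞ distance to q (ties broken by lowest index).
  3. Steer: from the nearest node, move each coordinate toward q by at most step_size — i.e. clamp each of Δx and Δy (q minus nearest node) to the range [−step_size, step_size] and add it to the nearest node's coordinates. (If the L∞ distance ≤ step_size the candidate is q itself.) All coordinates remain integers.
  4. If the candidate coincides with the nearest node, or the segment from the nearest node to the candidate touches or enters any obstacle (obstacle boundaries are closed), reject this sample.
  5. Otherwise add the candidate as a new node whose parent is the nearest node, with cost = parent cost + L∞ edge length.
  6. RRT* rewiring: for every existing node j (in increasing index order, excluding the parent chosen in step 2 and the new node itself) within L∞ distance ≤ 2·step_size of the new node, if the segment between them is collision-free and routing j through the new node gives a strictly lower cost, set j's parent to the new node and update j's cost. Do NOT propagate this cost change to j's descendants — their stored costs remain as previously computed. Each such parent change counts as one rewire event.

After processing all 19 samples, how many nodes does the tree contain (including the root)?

1. q=(7,9) nearest=0 d=7 new=(7,8) → add node 1 parent=0 cost=6
2. q=(4,10) nearest=1 d=3 new=(4,10) → add node 2 parent=1 cost=9
3. q=(7,29) nearest=2 d=19 new=(7,16) → blocked by [4,7]×[14,19], reject
4. q=(5,12) nearest=2 d=2 new=(5,12) → add node 3 parent=2 cost=11
5. q=(0,25) nearest=3 d=13 new=(0,18) → add node 4 parent=3 cost=17
6. q=(1,26) nearest=4 d=8 new=(1,24) → blocked by [1,3]×[22,27], reject
7. q=(5,24) nearest=4 d=6 new=(5,24) → add node 5 parent=4 cost=23
8. q=(8,11) nearest=1 d=3 new=(8,11) → blocked by [8,11]×[5,13], reject
9. q=(3,4) nearest=0 d=2 new=(3,4) → add node 6 parent=0 cost=2; rewire 2→6 (8<9); rewire 3→6 (10<11)
10. q=(3,12) nearest=2 d=2 new=(3,12) → add node 7 parent=2 cost=10; rewire 4→7 (16<17)
11. q=(10,20) nearest=5 d=5 new=(10,20) → blocked by [7,10]×[15,22], reject
12. q=(11,4) nearest=1 d=4 new=(11,4) → blocked by [8,11]×[5,13], reject
13. q=(6,34) nearest=5 d=10 new=(6,30) → add node 8 parent=5 cost=29
14. q=(4,33) nearest=8 d=3 new=(4,33) → add node 9 parent=8 cost=32
15. q=(0,1) nearest=0 d=2 new=(0,1) → add node 10 parent=0 cost=2
16. q=(4,7) nearest=1 d=3 new=(4,7) → add node 11 parent=1 cost=9
17. q=(6,1) nearest=6 d=3 new=(6,1) → add node 12 parent=6 cost=5
18. q=(5,34) nearest=9 d=1 new=(5,34) → add node 13 parent=9 cost=33
19. q=(5,9) nearest=2 d=1 new=(5,9) → add node 14 parent=2 cost=9

Node count: 15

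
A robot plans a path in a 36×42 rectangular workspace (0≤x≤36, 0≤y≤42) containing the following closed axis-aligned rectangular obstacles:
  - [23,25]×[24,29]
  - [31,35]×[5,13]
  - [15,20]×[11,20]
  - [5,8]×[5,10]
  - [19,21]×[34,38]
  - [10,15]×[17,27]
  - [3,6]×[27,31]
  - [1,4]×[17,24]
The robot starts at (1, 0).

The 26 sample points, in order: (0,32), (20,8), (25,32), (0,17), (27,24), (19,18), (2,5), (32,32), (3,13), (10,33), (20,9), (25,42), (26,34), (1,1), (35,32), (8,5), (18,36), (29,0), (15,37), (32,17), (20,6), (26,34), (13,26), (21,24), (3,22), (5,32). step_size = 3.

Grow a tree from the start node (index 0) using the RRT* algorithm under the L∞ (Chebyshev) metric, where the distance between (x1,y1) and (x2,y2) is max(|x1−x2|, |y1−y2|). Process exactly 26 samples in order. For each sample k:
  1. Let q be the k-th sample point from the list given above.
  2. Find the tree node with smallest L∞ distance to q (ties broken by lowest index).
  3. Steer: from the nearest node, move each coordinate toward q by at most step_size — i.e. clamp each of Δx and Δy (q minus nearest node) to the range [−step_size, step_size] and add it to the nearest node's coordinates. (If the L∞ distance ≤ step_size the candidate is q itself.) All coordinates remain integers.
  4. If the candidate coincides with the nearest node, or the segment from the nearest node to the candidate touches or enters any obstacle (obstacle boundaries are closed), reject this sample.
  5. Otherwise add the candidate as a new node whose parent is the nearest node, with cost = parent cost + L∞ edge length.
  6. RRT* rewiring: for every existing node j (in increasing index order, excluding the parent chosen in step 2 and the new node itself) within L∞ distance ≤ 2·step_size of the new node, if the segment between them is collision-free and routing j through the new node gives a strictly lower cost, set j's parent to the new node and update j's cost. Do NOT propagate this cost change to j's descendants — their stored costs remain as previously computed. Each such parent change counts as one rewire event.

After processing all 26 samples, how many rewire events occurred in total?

Rewire events: 1

1. q=(0,32) nearest=0 d=32 new=(0,3) → add node 1 parent=0 cost=3
2. q=(20,8) nearest=0 d=19 new=(4,3) → add node 2 parent=0 cost=3
3. q=(25,32) nearest=1 d=29 new=(3,6) → add node 3 parent=1 cost=6
4. q=(0,17) nearest=3 d=11 new=(0,9) → add node 4 parent=3 cost=9
5. q=(27,24) nearest=2 d=23 new=(7,6) → blocked by [5,8]×[5,10], reject
6. q=(19,18) nearest=2 d=15 new=(7,6) → blocked by [5,8]×[5,10], reject
7. q=(2,5) nearest=3 d=1 new=(2,5) → add node 5 parent=3 cost=7
8. q=(32,32) nearest=2 d=29 new=(7,6) → blocked by [5,8]×[5,10], reject
9. q=(3,13) nearest=4 d=4 new=(3,12) → add node 6 parent=4 cost=12
10. q=(10,33) nearest=6 d=21 new=(6,15) → add node 7 parent=6 cost=15
11. q=(20,9) nearest=7 d=14 new=(9,12) → add node 8 parent=7 cost=18
12. q=(25,42) nearest=7 d=27 new=(9,18) → add node 9 parent=7 cost=18
13. q=(26,34) nearest=9 d=17 new=(12,21) → blocked by [10,15]×[17,27], reject
14. q=(1,1) nearest=0 d=1 new=(1,1) → add node 10 parent=0 cost=1; rewire 5→10 (5<7)
15. q=(35,32) nearest=8 d=26 new=(12,15) → add node 11 parent=8 cost=21
16. q=(8,5) nearest=2 d=4 new=(7,5) → blocked by [5,8]×[5,10], reject
17. q=(18,36) nearest=9 d=18 new=(12,21) → blocked by [10,15]×[17,27], reject
18. q=(29,0) nearest=11 d=17 new=(15,12) → blocked by [15,20]×[11,20], reject
19. q=(15,37) nearest=9 d=19 new=(12,21) → blocked by [10,15]×[17,27], reject
20. q=(32,17) nearest=11 d=20 new=(15,17) → blocked by [15,20]×[11,20], reject
21. q=(20,6) nearest=11 d=9 new=(15,12) → blocked by [15,20]×[11,20], reject
22. q=(26,34) nearest=9 d=17 new=(12,21) → blocked by [10,15]×[17,27], reject
23. q=(13,26) nearest=9 d=8 new=(12,21) → blocked by [10,15]×[17,27], reject
24. q=(21,24) nearest=11 d=9 new=(15,18) → blocked by [15,20]×[11,20], reject
25. q=(3,22) nearest=9 d=6 new=(6,21) → add node 12 parent=9 cost=21
26. q=(5,32) nearest=12 d=11 new=(5,24) → add node 13 parent=12 cost=24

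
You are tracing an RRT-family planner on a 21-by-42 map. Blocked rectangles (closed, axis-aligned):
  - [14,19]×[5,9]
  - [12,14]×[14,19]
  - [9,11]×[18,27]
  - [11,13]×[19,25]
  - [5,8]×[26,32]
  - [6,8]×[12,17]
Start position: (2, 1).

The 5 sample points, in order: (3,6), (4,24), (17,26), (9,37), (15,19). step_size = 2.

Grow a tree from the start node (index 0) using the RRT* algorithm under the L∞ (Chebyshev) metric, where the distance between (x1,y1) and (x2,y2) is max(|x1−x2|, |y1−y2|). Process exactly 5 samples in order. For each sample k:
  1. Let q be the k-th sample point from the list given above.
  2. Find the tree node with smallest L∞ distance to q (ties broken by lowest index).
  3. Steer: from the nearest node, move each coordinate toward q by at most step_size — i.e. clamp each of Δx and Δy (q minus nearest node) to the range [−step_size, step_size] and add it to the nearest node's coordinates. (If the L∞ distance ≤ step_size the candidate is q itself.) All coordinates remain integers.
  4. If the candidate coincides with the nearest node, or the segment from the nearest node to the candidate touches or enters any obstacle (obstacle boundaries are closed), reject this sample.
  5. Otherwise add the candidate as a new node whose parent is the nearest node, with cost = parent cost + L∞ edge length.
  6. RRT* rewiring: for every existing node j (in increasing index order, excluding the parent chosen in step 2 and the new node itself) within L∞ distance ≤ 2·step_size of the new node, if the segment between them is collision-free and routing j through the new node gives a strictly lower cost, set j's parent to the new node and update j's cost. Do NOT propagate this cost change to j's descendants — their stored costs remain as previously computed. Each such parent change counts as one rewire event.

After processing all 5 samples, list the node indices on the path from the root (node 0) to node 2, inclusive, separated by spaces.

1. q=(3,6) nearest=0 d=5 new=(3,3) → add node 1 parent=0 cost=2
2. q=(4,24) nearest=1 d=21 new=(4,5) → add node 2 parent=1 cost=4
3. q=(17,26) nearest=2 d=21 new=(6,7) → add node 3 parent=2 cost=6
4. q=(9,37) nearest=3 d=30 new=(8,9) → add node 4 parent=3 cost=8
5. q=(15,19) nearest=4 d=10 new=(10,11) → add node 5 parent=4 cost=10

Path: 0 1 2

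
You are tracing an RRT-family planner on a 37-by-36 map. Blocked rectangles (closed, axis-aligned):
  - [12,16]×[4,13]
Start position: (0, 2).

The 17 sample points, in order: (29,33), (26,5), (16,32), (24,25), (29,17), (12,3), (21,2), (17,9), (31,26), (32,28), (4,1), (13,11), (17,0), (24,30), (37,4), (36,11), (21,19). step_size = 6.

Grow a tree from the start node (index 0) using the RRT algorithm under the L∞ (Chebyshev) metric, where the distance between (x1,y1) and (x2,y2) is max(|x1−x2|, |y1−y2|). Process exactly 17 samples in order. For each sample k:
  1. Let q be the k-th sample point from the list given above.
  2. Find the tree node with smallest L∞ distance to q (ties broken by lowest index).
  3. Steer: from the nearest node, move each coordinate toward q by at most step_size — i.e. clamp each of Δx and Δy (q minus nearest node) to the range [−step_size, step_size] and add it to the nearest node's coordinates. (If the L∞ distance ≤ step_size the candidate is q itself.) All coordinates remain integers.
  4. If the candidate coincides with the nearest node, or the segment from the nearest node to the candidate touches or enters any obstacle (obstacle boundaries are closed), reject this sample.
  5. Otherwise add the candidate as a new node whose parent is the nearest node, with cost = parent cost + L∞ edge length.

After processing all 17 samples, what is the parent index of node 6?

1. q=(29,33) nearest=0 d=31 new=(6,8) → add node 1 parent=0 cost=6
2. q=(26,5) nearest=1 d=20 new=(12,5) → blocked by [12,16]×[4,13], reject
3. q=(16,32) nearest=1 d=24 new=(12,14) → add node 2 parent=1 cost=12
4. q=(24,25) nearest=2 d=12 new=(18,20) → add node 3 parent=2 cost=18
5. q=(29,17) nearest=3 d=11 new=(24,17) → add node 4 parent=3 cost=24
6. q=(12,3) nearest=1 d=6 new=(12,3) → add node 5 parent=1 cost=12
7. q=(21,2) nearest=5 d=9 new=(18,2) → add node 6 parent=5 cost=18
8. q=(17,9) nearest=2 d=5 new=(17,9) → blocked by [12,16]×[4,13], reject
9. q=(31,26) nearest=4 d=9 new=(30,23) → add node 7 parent=4 cost=30
10. q=(32,28) nearest=7 d=5 new=(32,28) → add node 8 parent=7 cost=35
11. q=(4,1) nearest=0 d=4 new=(4,1) → add node 9 parent=0 cost=4
12. q=(13,11) nearest=2 d=3 new=(13,11) → blocked by [12,16]×[4,13], reject
13. q=(17,0) nearest=6 d=2 new=(17,0) → add node 10 parent=6 cost=20
14. q=(24,30) nearest=7 d=7 new=(24,29) → add node 11 parent=7 cost=36
15. q=(37,4) nearest=4 d=13 new=(30,11) → add node 12 parent=4 cost=30
16. q=(36,11) nearest=12 d=6 new=(36,11) → add node 13 parent=12 cost=36
17. q=(21,19) nearest=3 d=3 new=(21,19) → add node 14 parent=3 cost=21

Parent of node 6: 5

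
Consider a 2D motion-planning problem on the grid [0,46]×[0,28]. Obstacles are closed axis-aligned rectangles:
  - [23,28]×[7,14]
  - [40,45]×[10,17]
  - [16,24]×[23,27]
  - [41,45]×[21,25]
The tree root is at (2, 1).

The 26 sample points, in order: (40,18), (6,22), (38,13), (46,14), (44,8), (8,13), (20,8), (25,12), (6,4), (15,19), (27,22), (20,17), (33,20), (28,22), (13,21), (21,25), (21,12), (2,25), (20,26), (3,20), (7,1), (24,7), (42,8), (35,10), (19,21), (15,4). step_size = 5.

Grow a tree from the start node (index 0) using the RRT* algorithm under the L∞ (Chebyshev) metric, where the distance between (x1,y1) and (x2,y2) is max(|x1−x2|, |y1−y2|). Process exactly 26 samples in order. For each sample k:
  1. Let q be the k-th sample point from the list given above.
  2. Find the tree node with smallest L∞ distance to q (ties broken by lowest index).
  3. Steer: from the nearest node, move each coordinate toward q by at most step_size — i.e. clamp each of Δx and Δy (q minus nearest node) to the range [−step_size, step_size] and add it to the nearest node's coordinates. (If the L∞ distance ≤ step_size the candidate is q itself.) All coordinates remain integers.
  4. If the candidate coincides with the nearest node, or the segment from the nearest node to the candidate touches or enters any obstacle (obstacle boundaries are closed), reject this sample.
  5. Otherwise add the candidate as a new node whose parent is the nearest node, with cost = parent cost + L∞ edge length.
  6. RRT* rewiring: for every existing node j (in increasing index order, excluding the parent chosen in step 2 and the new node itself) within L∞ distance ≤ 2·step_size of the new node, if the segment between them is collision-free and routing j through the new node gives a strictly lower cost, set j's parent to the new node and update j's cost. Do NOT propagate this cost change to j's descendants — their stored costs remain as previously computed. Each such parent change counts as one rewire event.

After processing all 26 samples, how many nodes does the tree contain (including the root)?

1. q=(40,18) nearest=0 d=38 new=(7,6) → add node 1 parent=0 cost=5
2. q=(6,22) nearest=1 d=16 new=(6,11) → add node 2 parent=1 cost=10
3. q=(38,13) nearest=1 d=31 new=(12,11) → add node 3 parent=1 cost=10
4. q=(46,14) nearest=3 d=34 new=(17,14) → add node 4 parent=3 cost=15
5. q=(44,8) nearest=4 d=27 new=(22,9) → add node 5 parent=4 cost=20
6. q=(8,13) nearest=2 d=2 new=(8,13) → add node 6 parent=2 cost=12
7. q=(20,8) nearest=5 d=2 new=(20,8) → add node 7 parent=5 cost=22
8. q=(25,12) nearest=5 d=3 new=(25,12) → blocked by [23,28]×[7,14], reject
9. q=(6,4) nearest=1 d=2 new=(6,4) → add node 8 parent=1 cost=7
10. q=(15,19) nearest=4 d=5 new=(15,19) → add node 9 parent=4 cost=20
11. q=(27,22) nearest=4 d=10 new=(22,19) → add node 10 parent=4 cost=20
12. q=(20,17) nearest=10 d=2 new=(20,17) → add node 11 parent=10 cost=22
13. q=(33,20) nearest=5 d=11 new=(27,14) → blocked by [23,28]×[7,14], reject
14. q=(28,22) nearest=10 d=6 new=(27,22) → add node 12 parent=10 cost=25
15. q=(13,21) nearest=9 d=2 new=(13,21) → add node 13 parent=9 cost=22
16. q=(21,25) nearest=9 d=6 new=(20,24) → blocked by [16,24]×[23,27], reject
17. q=(21,12) nearest=5 d=3 new=(21,12) → add node 14 parent=5 cost=23
18. q=(2,25) nearest=13 d=11 new=(8,25) → add node 15 parent=13 cost=27
19. q=(20,26) nearest=9 d=7 new=(20,24) → blocked by [16,24]×[23,27], reject
20. q=(3,20) nearest=15 d=5 new=(3,20) → add node 16 parent=15 cost=32
21. q=(7,1) nearest=8 d=3 new=(7,1) → add node 17 parent=8 cost=10
22. q=(24,7) nearest=5 d=2 new=(24,7) → blocked by [23,28]×[7,14], reject
23. q=(42,8) nearest=12 d=15 new=(32,17) → add node 18 parent=12 cost=30
24. q=(35,10) nearest=18 d=7 new=(35,12) → add node 19 parent=18 cost=35
25. q=(19,21) nearest=10 d=3 new=(19,21) → add node 20 parent=10 cost=23
26. q=(15,4) nearest=7 d=5 new=(15,4) → add node 21 parent=7 cost=27

Node count: 22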